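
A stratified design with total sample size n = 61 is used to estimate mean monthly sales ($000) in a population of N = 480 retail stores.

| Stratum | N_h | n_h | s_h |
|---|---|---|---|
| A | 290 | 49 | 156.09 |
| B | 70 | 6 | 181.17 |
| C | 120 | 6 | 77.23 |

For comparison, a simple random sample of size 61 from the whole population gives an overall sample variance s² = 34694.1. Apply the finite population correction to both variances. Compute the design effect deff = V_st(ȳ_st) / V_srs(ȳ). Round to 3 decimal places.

deff ≈ 0.637

V̂(ȳ_st) = Σ W_h² (1 − n_h/N_h) s_h²/n_h, with W_h = N_h/N and N = 480:
  stratum A: (290/480)²·(1 − 49/290)·156.09²/49 = 150.83
  stratum B: (70/480)²·(1 − 6/70)·181.17²/6 = 106.369
  stratum C: (120/480)²·(1 − 6/120)·77.23²/6 = 59.0234
V_st = 316.222
V_srs = (1 − 61/480)·34694.1/61 = 496.476
deff = V_st / V_srs = 316.222/496.476 = 0.6369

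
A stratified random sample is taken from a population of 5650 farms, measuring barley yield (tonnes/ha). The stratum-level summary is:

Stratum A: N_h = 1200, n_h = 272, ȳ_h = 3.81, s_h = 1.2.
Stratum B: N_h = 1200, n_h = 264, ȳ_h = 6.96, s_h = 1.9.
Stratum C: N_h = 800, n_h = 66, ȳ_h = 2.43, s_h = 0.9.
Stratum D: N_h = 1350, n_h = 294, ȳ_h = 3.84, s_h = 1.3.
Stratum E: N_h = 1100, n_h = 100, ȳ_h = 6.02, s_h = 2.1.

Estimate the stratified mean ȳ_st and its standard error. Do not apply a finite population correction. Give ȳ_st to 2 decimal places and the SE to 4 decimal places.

ȳ_st ≈ 4.72, SE ≈ 0.0557

ȳ_st = Σ W_h ȳ_h = (1200·3.81 + 1200·6.96 + 800·2.43 + 1350·3.84 + 1100·6.02)/5650 = 4.72106
V̂(ȳ_st) = Σ W_h² s_h²/n_h, with W_h = N_h/N and N = 5650:
  stratum A: (1200/5650)²·1.2²/272 = 0.000238814
  stratum B: (1200/5650)²·1.9²/264 = 0.000616835
  stratum C: (800/5650)²·0.9²/66 = 0.00024605
  stratum D: (1350/5650)²·1.3²/294 = 0.000328178
  stratum E: (1100/5650)²·2.1²/100 = 0.00167158
V̂(ȳ_st) = 0.00310146
SE(ȳ_st) = √0.00310146 = 0.0556907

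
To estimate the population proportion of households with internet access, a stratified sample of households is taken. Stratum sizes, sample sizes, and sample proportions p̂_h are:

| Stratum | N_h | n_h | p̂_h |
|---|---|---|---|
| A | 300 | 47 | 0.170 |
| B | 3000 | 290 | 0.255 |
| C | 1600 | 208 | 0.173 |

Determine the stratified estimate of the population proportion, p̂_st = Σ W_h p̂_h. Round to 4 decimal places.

p̂_st ≈ 0.2230

N = 4900; stratum weights W_h = N_h/N.
p̂_st = Σ W_h p̂_h = (300·0.170 + 3000·0.255 + 1600·0.173)/4900 = 0.22302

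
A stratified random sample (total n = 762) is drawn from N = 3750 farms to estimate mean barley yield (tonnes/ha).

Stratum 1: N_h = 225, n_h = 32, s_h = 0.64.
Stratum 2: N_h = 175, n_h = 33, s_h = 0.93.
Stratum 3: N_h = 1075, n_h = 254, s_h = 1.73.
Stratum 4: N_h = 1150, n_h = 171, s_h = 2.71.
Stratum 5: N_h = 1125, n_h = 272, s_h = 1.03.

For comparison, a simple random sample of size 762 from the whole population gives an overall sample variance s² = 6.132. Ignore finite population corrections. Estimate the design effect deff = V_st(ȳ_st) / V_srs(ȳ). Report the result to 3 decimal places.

V̂(ȳ_st) = Σ W_h² s_h²/n_h, with W_h = N_h/N and N = 3750:
  stratum 1: (225/3750)²·0.64²/32 = 4.608e-05
  stratum 2: (175/3750)²·0.93²/33 = 5.70776e-05
  stratum 3: (1075/3750)²·1.73²/254 = 0.000968307
  stratum 4: (1150/3750)²·2.71²/171 = 0.00403902
  stratum 5: (1125/3750)²·1.03²/272 = 0.000351033
V_st = 0.00546151
V_srs = s²/n = 6.132/762 = 0.00804724
deff = V_st / V_srs = 0.00546151/0.00804724 = 0.6787

deff ≈ 0.679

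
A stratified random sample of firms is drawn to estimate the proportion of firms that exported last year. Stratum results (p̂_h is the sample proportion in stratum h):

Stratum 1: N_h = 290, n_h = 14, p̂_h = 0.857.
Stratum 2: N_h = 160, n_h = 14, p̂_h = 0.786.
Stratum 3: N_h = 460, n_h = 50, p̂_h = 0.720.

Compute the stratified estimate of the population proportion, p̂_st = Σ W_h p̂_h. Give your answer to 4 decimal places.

p̂_st ≈ 0.7753

N = 910; stratum weights W_h = N_h/N.
p̂_st = Σ W_h p̂_h = (290·0.857 + 160·0.786 + 460·0.720)/910 = 0.77526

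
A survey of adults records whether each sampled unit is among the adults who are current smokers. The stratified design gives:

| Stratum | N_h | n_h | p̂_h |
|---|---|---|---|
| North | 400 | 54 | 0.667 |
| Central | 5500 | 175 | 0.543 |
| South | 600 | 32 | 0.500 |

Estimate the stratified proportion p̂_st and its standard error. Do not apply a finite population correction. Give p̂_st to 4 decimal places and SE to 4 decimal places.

N = 6500; stratum weights W_h = N_h/N.
p̂_st = Σ W_h p̂_h = (400·0.667 + 5500·0.543 + 600·0.500)/6500 = 0.54666
V̂(p̂_st) = Σ W_h² p̂_h(1−p̂_h)/(n_h−1):
  stratum North: (400/6500)²·0.667·0.333/53 = 1.58704e-05
  stratum Central: (5500/6500)²·0.543·0.457/174 = 0.00102109
  stratum South: (600/6500)²·0.500·0.500/31 = 6.87154e-05
V̂(p̂_st) = 0.00110568; SE = √V̂ = 0.0332518

p̂_st ≈ 0.5467, SE ≈ 0.0333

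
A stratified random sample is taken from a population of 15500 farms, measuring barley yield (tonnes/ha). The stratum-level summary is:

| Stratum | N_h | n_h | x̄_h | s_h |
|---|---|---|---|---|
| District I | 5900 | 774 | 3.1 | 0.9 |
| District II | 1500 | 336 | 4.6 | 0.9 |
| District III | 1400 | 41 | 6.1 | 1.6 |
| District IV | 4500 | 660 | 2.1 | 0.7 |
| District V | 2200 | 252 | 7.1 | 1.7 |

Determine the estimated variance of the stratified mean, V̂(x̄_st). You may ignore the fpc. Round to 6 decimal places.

V̂(x̄_st) = Σ W_h² s_h²/n_h, with W_h = N_h/N and N = 15500:
  stratum District I: (5900/15500)²·0.9²/774 = 0.00015163
  stratum District II: (1500/15500)²·0.9²/336 = 2.25769e-05
  stratum District III: (1400/15500)²·1.6²/41 = 0.000509388
  stratum District IV: (4500/15500)²·0.7²/660 = 6.25769e-05
  stratum District V: (2200/15500)²·1.7²/252 = 0.000231036
V̂(x̄_st) = 0.000977208

V̂(x̄_st) ≈ 0.000977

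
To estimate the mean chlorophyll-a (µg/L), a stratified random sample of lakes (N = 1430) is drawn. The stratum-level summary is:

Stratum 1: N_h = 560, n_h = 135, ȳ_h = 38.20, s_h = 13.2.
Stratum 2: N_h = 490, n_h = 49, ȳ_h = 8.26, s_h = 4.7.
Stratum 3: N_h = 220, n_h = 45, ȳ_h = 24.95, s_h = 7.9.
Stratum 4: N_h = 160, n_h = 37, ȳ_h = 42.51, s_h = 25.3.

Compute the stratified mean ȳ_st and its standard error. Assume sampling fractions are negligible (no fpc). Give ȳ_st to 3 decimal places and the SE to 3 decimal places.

ȳ_st = Σ W_h ȳ_h = (560·38.20 + 490·8.26 + 220·24.95 + 160·42.51)/1430 = 26.38462
V̂(ȳ_st) = Σ W_h² s_h²/n_h, with W_h = N_h/N and N = 1430:
  stratum 1: (560/1430)²·13.2²/135 = 0.197933
  stratum 2: (490/1430)²·4.7²/49 = 0.0529322
  stratum 3: (220/1430)²·7.9²/45 = 0.0328258
  stratum 4: (160/1430)²·25.3²/37 = 0.216574
V̂(ȳ_st) = 0.500265
SE(ȳ_st) = √0.500265 = 0.707294

ȳ_st ≈ 26.385, SE ≈ 0.707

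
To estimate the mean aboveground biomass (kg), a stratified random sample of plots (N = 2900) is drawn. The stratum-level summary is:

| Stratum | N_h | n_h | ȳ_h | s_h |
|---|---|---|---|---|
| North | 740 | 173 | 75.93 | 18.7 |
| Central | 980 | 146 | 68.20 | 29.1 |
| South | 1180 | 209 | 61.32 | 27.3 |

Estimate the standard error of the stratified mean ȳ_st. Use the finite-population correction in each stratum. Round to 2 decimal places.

SE(ȳ_st) ≈ 1.07

V̂(ȳ_st) = Σ W_h² (1 − n_h/N_h) s_h²/n_h, with W_h = N_h/N and N = 2900:
  stratum North: (740/2900)²·(1 − 173/740)·18.7²/173 = 0.100845
  stratum Central: (980/2900)²·(1 − 146/980)·29.1²/146 = 0.563676
  stratum South: (1180/2900)²·(1 − 209/1180)·27.3²/209 = 0.48583
V̂(ȳ_st) = 1.15035
SE(ȳ_st) = √1.15035 = 1.07254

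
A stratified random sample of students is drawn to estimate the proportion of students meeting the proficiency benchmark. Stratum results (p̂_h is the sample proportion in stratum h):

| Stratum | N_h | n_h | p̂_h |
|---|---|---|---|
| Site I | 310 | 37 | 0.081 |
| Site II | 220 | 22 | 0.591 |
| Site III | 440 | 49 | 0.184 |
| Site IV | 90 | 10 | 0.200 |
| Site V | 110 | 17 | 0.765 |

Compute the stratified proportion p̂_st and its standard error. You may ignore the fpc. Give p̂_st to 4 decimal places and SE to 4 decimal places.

N = 1170; stratum weights W_h = N_h/N.
p̂_st = Σ W_h p̂_h = (310·0.081 + 220·0.591 + 440·0.184 + 90·0.200 + 110·0.765)/1170 = 0.28909
V̂(p̂_st) = Σ W_h² p̂_h(1−p̂_h)/(n_h−1):
  stratum Site I: (310/1170)²·0.081·0.919/36 = 0.000145161
  stratum Site II: (220/1170)²·0.591·0.409/21 = 0.000406973
  stratum Site III: (440/1170)²·0.184·0.816/48 = 0.000442385
  stratum Site IV: (90/1170)²·0.200·0.800/9 = 0.000105194
  stratum Site V: (110/1170)²·0.765·0.235/16 = 9.93169e-05
V̂(p̂_st) = 0.00119903; SE = √V̂ = 0.034627

p̂_st ≈ 0.2891, SE ≈ 0.0346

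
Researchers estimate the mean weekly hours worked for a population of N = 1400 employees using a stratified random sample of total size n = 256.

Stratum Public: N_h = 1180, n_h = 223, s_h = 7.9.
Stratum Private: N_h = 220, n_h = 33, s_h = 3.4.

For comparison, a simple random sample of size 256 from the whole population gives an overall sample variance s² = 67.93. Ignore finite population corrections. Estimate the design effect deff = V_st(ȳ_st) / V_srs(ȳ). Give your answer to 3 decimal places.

deff ≈ 0.782

V̂(ȳ_st) = Σ W_h² s_h²/n_h, with W_h = N_h/N and N = 1400:
  stratum Public: (1180/1400)²·7.9²/223 = 0.198819
  stratum Private: (220/1400)²·3.4²/33 = 0.00865034
V_st = 0.207469
V_srs = s²/n = 67.93/256 = 0.265352
deff = V_st / V_srs = 0.207469/0.265352 = 0.7819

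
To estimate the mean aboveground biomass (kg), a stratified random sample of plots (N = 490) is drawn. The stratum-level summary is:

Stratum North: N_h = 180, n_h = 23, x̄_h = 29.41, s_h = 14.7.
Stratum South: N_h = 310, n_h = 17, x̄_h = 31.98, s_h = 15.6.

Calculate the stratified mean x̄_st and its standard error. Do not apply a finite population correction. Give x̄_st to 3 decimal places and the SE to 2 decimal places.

x̄_st ≈ 31.036, SE ≈ 2.65

x̄_st = Σ W_h x̄_h = (180·29.41 + 310·31.98)/490 = 31.03592
V̂(x̄_st) = Σ W_h² s_h²/n_h, with W_h = N_h/N and N = 490:
  stratum North: (180/490)²·14.7²/23 = 1.26783
  stratum South: (310/490)²·15.6²/17 = 5.72969
V̂(x̄_st) = 6.99752
SE(x̄_st) = √6.99752 = 2.64528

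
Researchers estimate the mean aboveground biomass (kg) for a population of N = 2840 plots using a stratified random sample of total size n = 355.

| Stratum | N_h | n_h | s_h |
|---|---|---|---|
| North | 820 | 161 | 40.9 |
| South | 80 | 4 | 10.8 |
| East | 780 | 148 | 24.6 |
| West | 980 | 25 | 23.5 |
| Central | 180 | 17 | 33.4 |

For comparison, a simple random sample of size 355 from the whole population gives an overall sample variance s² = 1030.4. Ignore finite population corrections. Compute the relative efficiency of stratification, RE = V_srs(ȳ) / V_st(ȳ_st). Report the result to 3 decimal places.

V̂(ȳ_st) = Σ W_h² s_h²/n_h, with W_h = N_h/N and N = 2840:
  stratum North: (820/2840)²·40.9²/161 = 0.866187
  stratum South: (80/2840)²·10.8²/4 = 0.0231383
  stratum East: (780/2840)²·24.6²/148 = 0.308433
  stratum West: (980/2840)²·23.5²/25 = 2.63034
  stratum Central: (180/2840)²·33.4²/17 = 0.263604
V_st = 4.0917
V_srs = s²/n = 1030.4/355 = 2.90254
Relative efficiency = V_srs / V_st = 2.90254/4.0917 = 0.7094

RE ≈ 0.709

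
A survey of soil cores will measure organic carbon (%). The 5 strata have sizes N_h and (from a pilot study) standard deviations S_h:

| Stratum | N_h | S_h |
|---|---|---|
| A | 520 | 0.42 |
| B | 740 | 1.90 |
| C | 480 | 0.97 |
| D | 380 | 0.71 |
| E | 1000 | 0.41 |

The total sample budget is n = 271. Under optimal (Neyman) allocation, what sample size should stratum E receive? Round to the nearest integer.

40

Neyman allocation: n_h = n · N_h S_h / Σ N_i S_i, with n = 271.
  stratum A: N_h·S_h = 520·0.42 = 218.40
  stratum B: N_h·S_h = 740·1.90 = 1406.00
  stratum C: N_h·S_h = 480·0.97 = 465.60
  stratum D: N_h·S_h = 380·0.71 = 269.80
  stratum E: N_h·S_h = 1000·0.41 = 410.00
Σ N_h S_h = 2769.80
n for stratum E = 271·410.00/2769.80 = 40.115 → 40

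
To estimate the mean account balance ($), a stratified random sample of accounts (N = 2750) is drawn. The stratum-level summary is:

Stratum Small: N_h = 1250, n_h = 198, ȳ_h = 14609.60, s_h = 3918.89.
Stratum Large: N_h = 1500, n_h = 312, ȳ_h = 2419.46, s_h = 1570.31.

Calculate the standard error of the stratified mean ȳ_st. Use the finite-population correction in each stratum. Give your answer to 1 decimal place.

V̂(ȳ_st) = Σ W_h² (1 − n_h/N_h) s_h²/n_h, with W_h = N_h/N and N = 2750:
  stratum Small: (1250/2750)²·(1 − 198/1250)·3918.89²/198 = 13487.2
  stratum Large: (1500/2750)²·(1 − 312/1500)·1570.31²/312 = 1862.34
V̂(ȳ_st) = 15349.5
SE(ȳ_st) = √15349.5 = 123.893

SE(ȳ_st) ≈ 123.9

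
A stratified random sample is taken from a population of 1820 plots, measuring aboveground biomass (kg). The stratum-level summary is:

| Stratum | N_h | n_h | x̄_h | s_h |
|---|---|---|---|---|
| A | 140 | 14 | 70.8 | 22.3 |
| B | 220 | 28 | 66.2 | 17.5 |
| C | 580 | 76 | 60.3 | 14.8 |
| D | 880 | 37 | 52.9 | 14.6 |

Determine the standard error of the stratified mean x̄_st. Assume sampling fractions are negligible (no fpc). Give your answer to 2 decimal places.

SE(x̄_st) ≈ 1.42

V̂(x̄_st) = Σ W_h² s_h²/n_h, with W_h = N_h/N and N = 1820:
  stratum A: (140/1820)²·22.3²/14 = 0.210182
  stratum B: (220/1820)²·17.5²/28 = 0.159816
  stratum C: (580/1820)²·14.8²/76 = 0.2927
  stratum D: (880/1820)²·14.6²/37 = 1.34687
V̂(x̄_st) = 2.00957
SE(x̄_st) = √2.00957 = 1.41759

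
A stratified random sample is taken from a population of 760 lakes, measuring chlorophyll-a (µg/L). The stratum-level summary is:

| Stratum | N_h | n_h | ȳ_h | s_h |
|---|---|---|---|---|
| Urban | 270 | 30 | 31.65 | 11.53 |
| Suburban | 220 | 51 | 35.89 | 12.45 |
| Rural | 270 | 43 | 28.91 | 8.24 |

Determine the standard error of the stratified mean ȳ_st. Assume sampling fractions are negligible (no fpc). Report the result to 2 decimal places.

V̂(ȳ_st) = Σ W_h² s_h²/n_h, with W_h = N_h/N and N = 760:
  stratum Urban: (270/760)²·11.53²/30 = 0.559291
  stratum Suburban: (220/760)²·12.45²/51 = 0.254675
  stratum Rural: (270/760)²·8.24²/43 = 0.19929
V̂(ȳ_st) = 1.01326
SE(ȳ_st) = √1.01326 = 1.00661

SE(ȳ_st) ≈ 1.01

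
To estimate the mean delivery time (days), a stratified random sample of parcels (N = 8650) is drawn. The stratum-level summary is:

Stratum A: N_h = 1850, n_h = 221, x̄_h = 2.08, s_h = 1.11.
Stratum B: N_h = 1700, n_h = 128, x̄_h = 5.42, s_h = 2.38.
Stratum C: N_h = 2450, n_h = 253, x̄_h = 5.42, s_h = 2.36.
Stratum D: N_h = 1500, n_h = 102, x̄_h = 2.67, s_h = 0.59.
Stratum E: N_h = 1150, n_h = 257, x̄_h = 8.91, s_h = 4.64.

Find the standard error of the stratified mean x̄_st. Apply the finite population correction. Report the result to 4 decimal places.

V̂(x̄_st) = Σ W_h² (1 − n_h/N_h) s_h²/n_h, with W_h = N_h/N and N = 8650:
  stratum A: (1850/8650)²·(1 − 221/1850)·1.11²/221 = 0.000224551
  stratum B: (1700/8650)²·(1 − 128/1700)·2.38²/128 = 0.00158057
  stratum C: (2450/8650)²·(1 − 253/2450)·2.36²/253 = 0.00158368
  stratum D: (1500/8650)²·(1 − 102/1500)·0.59²/102 = 9.56467e-05
  stratum E: (1150/8650)²·(1 − 257/1150)·4.64²/257 = 0.00114979
V̂(x̄_st) = 0.00463424
SE(x̄_st) = √0.00463424 = 0.0680752

SE(x̄_st) ≈ 0.0681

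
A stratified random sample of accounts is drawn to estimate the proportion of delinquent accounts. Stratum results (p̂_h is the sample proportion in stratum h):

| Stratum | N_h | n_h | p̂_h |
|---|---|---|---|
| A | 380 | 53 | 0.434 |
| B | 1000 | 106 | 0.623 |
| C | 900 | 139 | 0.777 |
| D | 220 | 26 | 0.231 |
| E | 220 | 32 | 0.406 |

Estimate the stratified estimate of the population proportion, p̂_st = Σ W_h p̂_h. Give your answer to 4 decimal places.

N = 2720; stratum weights W_h = N_h/N.
p̂_st = Σ W_h p̂_h = (380·0.434 + 1000·0.623 + 900·0.777 + 220·0.231 + 220·0.406)/2720 = 0.59829

p̂_st ≈ 0.5983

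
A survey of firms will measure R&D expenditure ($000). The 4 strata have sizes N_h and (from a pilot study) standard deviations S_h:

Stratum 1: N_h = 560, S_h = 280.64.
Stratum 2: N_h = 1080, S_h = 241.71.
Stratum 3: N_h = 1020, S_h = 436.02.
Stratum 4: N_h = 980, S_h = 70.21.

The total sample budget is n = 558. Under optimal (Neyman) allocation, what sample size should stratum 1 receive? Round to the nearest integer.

94

Neyman allocation: n_h = n · N_h S_h / Σ N_i S_i, with n = 558.
  stratum 1: N_h·S_h = 560·280.64 = 157158.40
  stratum 2: N_h·S_h = 1080·241.71 = 261046.80
  stratum 3: N_h·S_h = 1020·436.02 = 444740.40
  stratum 4: N_h·S_h = 980·70.21 = 68805.80
Σ N_h S_h = 931751.40
n for stratum 1 = 558·157158.40/931751.40 = 94.118 → 94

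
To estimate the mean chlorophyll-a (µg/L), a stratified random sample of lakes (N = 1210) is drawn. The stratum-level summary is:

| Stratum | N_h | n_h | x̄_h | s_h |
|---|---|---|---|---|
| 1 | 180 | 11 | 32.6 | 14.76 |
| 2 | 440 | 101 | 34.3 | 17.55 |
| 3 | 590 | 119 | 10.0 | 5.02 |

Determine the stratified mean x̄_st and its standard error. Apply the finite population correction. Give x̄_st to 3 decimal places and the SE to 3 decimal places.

x̄_st ≈ 22.198, SE ≈ 0.873

x̄_st = Σ W_h x̄_h = (180·32.6 + 440·34.3 + 590·10.0)/1210 = 22.19835
V̂(x̄_st) = Σ W_h² (1 − n_h/N_h) s_h²/n_h, with W_h = N_h/N and N = 1210:
  stratum 1: (180/1210)²·(1 − 11/180)·14.76²/11 = 0.411499
  stratum 2: (440/1210)²·(1 − 101/440)·17.55²/101 = 0.310681
  stratum 3: (590/1210)²·(1 − 119/590)·5.02²/119 = 0.0401941
V̂(x̄_st) = 0.762374
SE(x̄_st) = √0.762374 = 0.87314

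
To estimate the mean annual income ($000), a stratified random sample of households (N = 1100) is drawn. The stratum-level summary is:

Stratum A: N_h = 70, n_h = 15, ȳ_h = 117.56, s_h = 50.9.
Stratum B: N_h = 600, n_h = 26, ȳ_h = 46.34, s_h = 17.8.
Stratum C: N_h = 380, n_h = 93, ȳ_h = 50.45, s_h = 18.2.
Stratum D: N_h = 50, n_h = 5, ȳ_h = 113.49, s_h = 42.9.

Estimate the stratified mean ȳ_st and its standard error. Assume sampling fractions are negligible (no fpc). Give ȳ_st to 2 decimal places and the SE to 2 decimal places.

ȳ_st ≈ 55.34, SE ≈ 2.35

ȳ_st = Σ W_h ȳ_h = (70·117.56 + 600·46.34 + 380·50.45 + 50·113.49)/1100 = 55.34427
V̂(ȳ_st) = Σ W_h² s_h²/n_h, with W_h = N_h/N and N = 1100:
  stratum A: (70/1100)²·50.9²/15 = 0.699447
  stratum B: (600/1100)²·17.8²/26 = 3.62563
  stratum C: (380/1100)²·18.2²/93 = 0.425052
  stratum D: (50/1100)²·42.9²/5 = 0.7605
V̂(ȳ_st) = 5.51063
SE(ȳ_st) = √5.51063 = 2.34747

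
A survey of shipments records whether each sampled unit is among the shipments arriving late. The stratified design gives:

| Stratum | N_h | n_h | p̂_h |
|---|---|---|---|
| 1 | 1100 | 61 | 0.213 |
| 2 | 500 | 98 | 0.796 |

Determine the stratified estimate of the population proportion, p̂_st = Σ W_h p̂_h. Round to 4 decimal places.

N = 1600; stratum weights W_h = N_h/N.
p̂_st = Σ W_h p̂_h = (1100·0.213 + 500·0.796)/1600 = 0.39519

p̂_st ≈ 0.3952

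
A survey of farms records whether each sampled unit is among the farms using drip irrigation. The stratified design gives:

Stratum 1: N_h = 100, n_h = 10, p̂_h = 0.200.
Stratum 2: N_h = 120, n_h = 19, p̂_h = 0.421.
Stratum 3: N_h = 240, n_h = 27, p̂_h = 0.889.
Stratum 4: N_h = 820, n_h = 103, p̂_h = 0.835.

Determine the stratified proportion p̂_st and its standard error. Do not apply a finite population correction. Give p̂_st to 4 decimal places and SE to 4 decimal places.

N = 1280; stratum weights W_h = N_h/N.
p̂_st = Σ W_h p̂_h = (100·0.200 + 120·0.421 + 240·0.889 + 820·0.835)/1280 = 0.75670
V̂(p̂_st) = Σ W_h² p̂_h(1−p̂_h)/(n_h−1):
  stratum 1: (100/1280)²·0.200·0.800/9 = 0.000108507
  stratum 2: (120/1280)²·0.421·0.579/18 = 0.000119023
  stratum 3: (240/1280)²·0.889·0.111/26 = 0.00013343
  stratum 4: (820/1280)²·0.835·0.165/102 = 0.000554342
V̂(p̂_st) = 0.000915302; SE = √V̂ = 0.030254

p̂_st ≈ 0.7567, SE ≈ 0.0303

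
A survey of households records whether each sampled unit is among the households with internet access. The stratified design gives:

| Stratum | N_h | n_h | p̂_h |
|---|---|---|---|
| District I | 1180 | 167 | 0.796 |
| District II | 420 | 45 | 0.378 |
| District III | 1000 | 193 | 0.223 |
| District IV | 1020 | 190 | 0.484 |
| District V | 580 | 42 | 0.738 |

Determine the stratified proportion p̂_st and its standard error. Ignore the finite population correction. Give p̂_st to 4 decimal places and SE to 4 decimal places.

p̂_st ≈ 0.5340, SE ≈ 0.0187

N = 4200; stratum weights W_h = N_h/N.
p̂_st = Σ W_h p̂_h = (1180·0.796 + 420·0.378 + 1000·0.223 + 1020·0.484 + 580·0.738)/4200 = 0.53399
V̂(p̂_st) = Σ W_h² p̂_h(1−p̂_h)/(n_h−1):
  stratum District I: (1180/4200)²·0.796·0.204/166 = 7.72148e-05
  stratum District II: (420/4200)²·0.378·0.622/44 = 5.34355e-05
  stratum District III: (1000/4200)²·0.223·0.777/192 = 5.11595e-05
  stratum District IV: (1020/4200)²·0.484·0.516/189 = 7.79354e-05
  stratum District V: (580/4200)²·0.738·0.262/41 = 8.99355e-05
V̂(p̂_st) = 0.000349681; SE = √V̂ = 0.0186998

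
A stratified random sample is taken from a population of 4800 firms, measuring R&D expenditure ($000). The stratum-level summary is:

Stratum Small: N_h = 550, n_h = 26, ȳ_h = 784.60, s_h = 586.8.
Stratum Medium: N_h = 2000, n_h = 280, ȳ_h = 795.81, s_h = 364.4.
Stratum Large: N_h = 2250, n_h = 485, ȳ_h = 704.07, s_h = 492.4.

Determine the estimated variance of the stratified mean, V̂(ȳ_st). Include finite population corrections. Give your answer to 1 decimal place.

V̂(ȳ_st) ≈ 322.6

V̂(ȳ_st) = Σ W_h² (1 − n_h/N_h) s_h²/n_h, with W_h = N_h/N and N = 4800:
  stratum Small: (550/4800)²·(1 − 26/550)·586.8²/26 = 165.66
  stratum Medium: (2000/4800)²·(1 − 280/2000)·364.4²/280 = 70.8068
  stratum Large: (2250/4800)²·(1 − 485/2250)·492.4²/485 = 86.1666
V̂(ȳ_st) = 322.634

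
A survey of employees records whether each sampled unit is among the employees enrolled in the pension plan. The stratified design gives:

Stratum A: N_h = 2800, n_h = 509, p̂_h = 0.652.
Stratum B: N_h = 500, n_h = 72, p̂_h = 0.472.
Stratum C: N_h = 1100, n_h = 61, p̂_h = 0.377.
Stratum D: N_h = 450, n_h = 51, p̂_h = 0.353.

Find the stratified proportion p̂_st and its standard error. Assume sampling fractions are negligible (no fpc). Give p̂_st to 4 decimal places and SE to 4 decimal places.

p̂_st ≈ 0.5433, SE ≈ 0.0207

N = 4850; stratum weights W_h = N_h/N.
p̂_st = Σ W_h p̂_h = (2800·0.652 + 500·0.472 + 1100·0.377 + 450·0.353)/4850 = 0.54333
V̂(p̂_st) = Σ W_h² p̂_h(1−p̂_h)/(n_h−1):
  stratum A: (2800/4850)²·0.652·0.348/508 = 0.000148866
  stratum B: (500/4850)²·0.472·0.528/71 = 3.73056e-05
  stratum C: (1100/4850)²·0.377·0.623/60 = 0.000201363
  stratum D: (450/4850)²·0.353·0.647/50 = 3.93234e-05
V̂(p̂_st) = 0.000426858; SE = √V̂ = 0.0206605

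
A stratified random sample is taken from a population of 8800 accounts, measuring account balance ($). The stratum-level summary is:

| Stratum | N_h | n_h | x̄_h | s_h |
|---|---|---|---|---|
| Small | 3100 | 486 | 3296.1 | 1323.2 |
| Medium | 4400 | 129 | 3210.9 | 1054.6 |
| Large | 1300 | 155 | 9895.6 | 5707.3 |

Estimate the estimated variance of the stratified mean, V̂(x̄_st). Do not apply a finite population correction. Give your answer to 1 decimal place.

V̂(x̄_st) ≈ 7188.6

V̂(x̄_st) = Σ W_h² s_h²/n_h, with W_h = N_h/N and N = 8800:
  stratum Small: (3100/8800)²·1323.2²/486 = 447.067
  stratum Medium: (4400/8800)²·1054.6²/129 = 2155.39
  stratum Large: (1300/8800)²·5707.3²/155 = 4586.18
V̂(x̄_st) = 7188.64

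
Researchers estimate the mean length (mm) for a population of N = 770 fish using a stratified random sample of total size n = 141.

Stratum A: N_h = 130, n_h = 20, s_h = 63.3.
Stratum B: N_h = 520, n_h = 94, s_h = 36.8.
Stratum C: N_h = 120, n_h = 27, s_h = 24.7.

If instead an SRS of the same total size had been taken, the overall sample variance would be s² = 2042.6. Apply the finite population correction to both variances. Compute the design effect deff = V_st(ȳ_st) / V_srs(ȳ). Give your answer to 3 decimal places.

deff ≈ 0.899

V̂(ȳ_st) = Σ W_h² (1 − n_h/N_h) s_h²/n_h, with W_h = N_h/N and N = 770:
  stratum A: (130/770)²·(1 − 20/130)·63.3²/20 = 4.83206
  stratum B: (520/770)²·(1 − 94/520)·36.8²/94 = 5.38269
  stratum C: (120/770)²·(1 − 27/120)·24.7²/27 = 0.425317
V_st = 10.6401
V_srs = (1 − 141/770)·2042.6/141 = 11.8338
deff = V_st / V_srs = 10.6401/11.8338 = 0.8991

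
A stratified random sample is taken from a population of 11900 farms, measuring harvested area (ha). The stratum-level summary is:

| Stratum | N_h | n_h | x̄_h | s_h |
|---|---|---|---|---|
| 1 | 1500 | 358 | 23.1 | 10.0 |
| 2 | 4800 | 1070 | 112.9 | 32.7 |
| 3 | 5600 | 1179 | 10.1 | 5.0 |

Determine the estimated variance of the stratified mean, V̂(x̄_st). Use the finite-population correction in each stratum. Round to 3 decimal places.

V̂(x̄_st) ≈ 0.133

V̂(x̄_st) = Σ W_h² (1 − n_h/N_h) s_h²/n_h, with W_h = N_h/N and N = 11900:
  stratum 1: (1500/11900)²·(1 − 358/1500)·10.0²/358 = 0.00337894
  stratum 2: (4800/11900)²·(1 − 1070/4800)·32.7²/1070 = 0.126348
  stratum 3: (5600/11900)²·(1 − 1179/5600)·5.0²/1179 = 0.00370716
V̂(x̄_st) = 0.133434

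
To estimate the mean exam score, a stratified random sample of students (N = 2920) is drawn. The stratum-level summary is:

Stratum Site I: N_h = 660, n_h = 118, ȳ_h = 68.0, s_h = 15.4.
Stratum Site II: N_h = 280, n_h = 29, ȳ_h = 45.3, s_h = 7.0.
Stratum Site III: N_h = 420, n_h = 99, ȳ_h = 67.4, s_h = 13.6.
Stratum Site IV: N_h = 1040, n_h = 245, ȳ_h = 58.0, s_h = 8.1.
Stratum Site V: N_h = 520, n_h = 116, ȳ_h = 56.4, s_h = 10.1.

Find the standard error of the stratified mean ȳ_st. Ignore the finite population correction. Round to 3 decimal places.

SE(ȳ_st) ≈ 0.468

V̂(ȳ_st) = Σ W_h² s_h²/n_h, with W_h = N_h/N and N = 2920:
  stratum Site I: (660/2920)²·15.4²/118 = 0.102679
  stratum Site II: (280/2920)²·7.0²/29 = 0.0155363
  stratum Site III: (420/2920)²·13.6²/99 = 0.0386523
  stratum Site IV: (1040/2920)²·8.1²/245 = 0.0339707
  stratum Site V: (520/2920)²·10.1²/116 = 0.0278885
V̂(ȳ_st) = 0.218727
SE(ȳ_st) = √0.218727 = 0.467682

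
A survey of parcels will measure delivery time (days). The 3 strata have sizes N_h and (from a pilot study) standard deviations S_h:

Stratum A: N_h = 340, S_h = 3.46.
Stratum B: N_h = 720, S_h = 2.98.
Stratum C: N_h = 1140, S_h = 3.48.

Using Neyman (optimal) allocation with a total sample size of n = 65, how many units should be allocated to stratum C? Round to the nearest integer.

Neyman allocation: n_h = n · N_h S_h / Σ N_i S_i, with n = 65.
  stratum A: N_h·S_h = 340·3.46 = 1176.40
  stratum B: N_h·S_h = 720·2.98 = 2145.60
  stratum C: N_h·S_h = 1140·3.48 = 3967.20
Σ N_h S_h = 7289.20
n for stratum C = 65·3967.20/7289.20 = 35.377 → 35

35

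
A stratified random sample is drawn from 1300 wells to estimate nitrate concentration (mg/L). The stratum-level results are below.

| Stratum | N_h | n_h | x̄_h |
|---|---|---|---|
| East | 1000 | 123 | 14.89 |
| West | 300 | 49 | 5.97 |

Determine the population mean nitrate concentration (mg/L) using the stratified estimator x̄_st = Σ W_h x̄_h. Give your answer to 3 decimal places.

x̄_st ≈ 12.832

N = Σ N_h = 1300. Stratum weights W_h = N_h/N.
x̄_st = (1000·14.89 + 300·5.97) / 1300 = 12.83154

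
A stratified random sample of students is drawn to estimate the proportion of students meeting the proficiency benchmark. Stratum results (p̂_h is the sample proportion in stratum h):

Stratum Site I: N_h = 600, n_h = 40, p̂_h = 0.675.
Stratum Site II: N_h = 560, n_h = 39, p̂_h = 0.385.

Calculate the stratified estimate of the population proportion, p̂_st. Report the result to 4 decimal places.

p̂_st ≈ 0.5350

N = 1160; stratum weights W_h = N_h/N.
p̂_st = Σ W_h p̂_h = (600·0.675 + 560·0.385)/1160 = 0.53500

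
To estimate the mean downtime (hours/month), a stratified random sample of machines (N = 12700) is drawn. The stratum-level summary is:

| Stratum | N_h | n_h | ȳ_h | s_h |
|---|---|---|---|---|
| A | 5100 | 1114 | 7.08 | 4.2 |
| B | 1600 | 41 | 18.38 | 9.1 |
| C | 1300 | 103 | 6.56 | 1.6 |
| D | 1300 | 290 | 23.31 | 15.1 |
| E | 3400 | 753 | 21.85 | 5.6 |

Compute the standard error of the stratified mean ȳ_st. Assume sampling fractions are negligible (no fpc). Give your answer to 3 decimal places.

V̂(ȳ_st) = Σ W_h² s_h²/n_h, with W_h = N_h/N and N = 12700:
  stratum A: (5100/12700)²·4.2²/1114 = 0.00255356
  stratum B: (1600/12700)²·9.1²/41 = 0.0320576
  stratum C: (1300/12700)²·1.6²/103 = 0.000260425
  stratum D: (1300/12700)²·15.1²/290 = 0.00823825
  stratum E: (3400/12700)²·5.6²/753 = 0.00298491
V̂(ȳ_st) = 0.0460948
SE(ȳ_st) = √0.0460948 = 0.214697

SE(ȳ_st) ≈ 0.215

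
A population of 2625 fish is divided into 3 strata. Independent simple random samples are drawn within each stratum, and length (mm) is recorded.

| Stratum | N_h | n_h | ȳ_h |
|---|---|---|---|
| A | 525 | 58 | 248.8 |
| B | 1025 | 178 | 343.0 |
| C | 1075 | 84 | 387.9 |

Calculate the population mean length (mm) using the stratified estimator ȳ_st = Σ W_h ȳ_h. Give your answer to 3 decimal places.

N = Σ N_h = 2625. Stratum weights W_h = N_h/N.
ȳ_st = (525·248.8 + 1025·343.0 + 1075·387.9) / 2625 = 342.54762

ȳ_st ≈ 342.548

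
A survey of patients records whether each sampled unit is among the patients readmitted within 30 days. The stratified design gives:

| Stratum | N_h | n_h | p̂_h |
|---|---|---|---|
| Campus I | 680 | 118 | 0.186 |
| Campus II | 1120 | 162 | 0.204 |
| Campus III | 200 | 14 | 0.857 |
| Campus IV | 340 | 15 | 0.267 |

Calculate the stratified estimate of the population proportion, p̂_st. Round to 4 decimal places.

N = 2340; stratum weights W_h = N_h/N.
p̂_st = Σ W_h p̂_h = (680·0.186 + 1120·0.204 + 200·0.857 + 340·0.267)/2340 = 0.26374

p̂_st ≈ 0.2637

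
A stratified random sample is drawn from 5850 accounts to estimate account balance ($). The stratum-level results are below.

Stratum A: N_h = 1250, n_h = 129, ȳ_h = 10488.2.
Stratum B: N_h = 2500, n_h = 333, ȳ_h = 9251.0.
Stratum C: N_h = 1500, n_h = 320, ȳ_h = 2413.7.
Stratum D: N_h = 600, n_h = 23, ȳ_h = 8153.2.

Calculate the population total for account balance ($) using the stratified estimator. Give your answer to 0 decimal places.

τ̂_st = Σ N_h ȳ_h = 1250·10488.2 + 2500·9251.0 + 1500·2413.7 + 600·8153.2 = 44750220

τ̂_st ≈ 44750220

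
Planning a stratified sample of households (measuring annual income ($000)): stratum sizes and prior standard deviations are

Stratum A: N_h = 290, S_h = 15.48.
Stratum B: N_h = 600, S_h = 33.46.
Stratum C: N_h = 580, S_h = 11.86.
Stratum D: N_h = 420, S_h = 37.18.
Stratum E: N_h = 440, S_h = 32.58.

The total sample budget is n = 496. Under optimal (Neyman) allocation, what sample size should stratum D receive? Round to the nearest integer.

126

Neyman allocation: n_h = n · N_h S_h / Σ N_i S_i, with n = 496.
  stratum A: N_h·S_h = 290·15.48 = 4489.20
  stratum B: N_h·S_h = 600·33.46 = 20076.00
  stratum C: N_h·S_h = 580·11.86 = 6878.80
  stratum D: N_h·S_h = 420·37.18 = 15615.60
  stratum E: N_h·S_h = 440·32.58 = 14335.20
Σ N_h S_h = 61394.80
n for stratum D = 496·15615.60/61394.80 = 126.156 → 126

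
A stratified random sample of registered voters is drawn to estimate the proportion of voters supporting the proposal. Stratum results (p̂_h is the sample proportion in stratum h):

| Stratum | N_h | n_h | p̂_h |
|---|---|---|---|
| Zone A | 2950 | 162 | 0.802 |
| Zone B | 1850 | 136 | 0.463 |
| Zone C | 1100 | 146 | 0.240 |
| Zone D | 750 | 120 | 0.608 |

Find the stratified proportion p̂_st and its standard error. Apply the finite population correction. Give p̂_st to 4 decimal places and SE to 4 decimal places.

p̂_st ≈ 0.5928, SE ≈ 0.0192

N = 6650; stratum weights W_h = N_h/N.
p̂_st = Σ W_h p̂_h = (2950·0.802 + 1850·0.463 + 1100·0.240 + 750·0.608)/6650 = 0.59285
V̂(p̂_st) = Σ W_h² (1 − n_h/N_h) p̂_h(1−p̂_h)/(n_h−1):
  stratum Zone A: (2950/6650)²·(1 − 162/2950)·0.802·0.198/161 = 0.000183436
  stratum Zone B: (1850/6650)²·(1 − 136/1850)·0.463·0.537/135 = 0.000132057
  stratum Zone C: (1100/6650)²·(1 − 146/1100)·0.240·0.760/145 = 2.98507e-05
  stratum Zone D: (750/6650)²·(1 − 120/750)·0.608·0.392/119 = 2.13994e-05
V̂(p̂_st) = 0.000366743; SE = √V̂ = 0.0191505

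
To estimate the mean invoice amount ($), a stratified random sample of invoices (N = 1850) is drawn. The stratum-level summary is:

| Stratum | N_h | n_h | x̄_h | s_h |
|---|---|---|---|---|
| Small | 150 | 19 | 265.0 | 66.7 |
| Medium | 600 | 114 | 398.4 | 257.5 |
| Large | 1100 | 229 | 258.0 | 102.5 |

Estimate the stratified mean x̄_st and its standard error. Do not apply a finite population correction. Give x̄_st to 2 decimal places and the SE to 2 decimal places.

x̄_st = Σ W_h x̄_h = (150·265.0 + 600·398.4 + 1100·258.0)/1850 = 304.10270
V̂(x̄_st) = Σ W_h² s_h²/n_h, with W_h = N_h/N and N = 1850:
  stratum Small: (150/1850)²·66.7²/19 = 1.53935
  stratum Medium: (600/1850)²·257.5²/114 = 61.1799
  stratum Large: (1100/1850)²·102.5²/229 = 16.2201
V̂(x̄_st) = 78.9394
SE(x̄_st) = √78.9394 = 8.88478

x̄_st ≈ 304.10, SE ≈ 8.88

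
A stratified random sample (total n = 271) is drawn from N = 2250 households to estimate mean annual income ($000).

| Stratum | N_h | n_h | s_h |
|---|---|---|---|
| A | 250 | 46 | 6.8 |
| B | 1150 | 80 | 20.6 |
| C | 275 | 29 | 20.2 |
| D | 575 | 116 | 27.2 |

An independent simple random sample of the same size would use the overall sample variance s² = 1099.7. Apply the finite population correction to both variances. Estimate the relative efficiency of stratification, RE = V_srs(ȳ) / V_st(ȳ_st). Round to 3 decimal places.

RE ≈ 1.961

V̂(ȳ_st) = Σ W_h² (1 − n_h/N_h) s_h²/n_h, with W_h = N_h/N and N = 2250:
  stratum A: (250/2250)²·(1 − 46/250)·6.8²/46 = 0.0101266
  stratum B: (1150/2250)²·(1 − 80/1150)·20.6²/80 = 1.28932
  stratum C: (275/2250)²·(1 − 29/275)·20.2²/29 = 0.188021
  stratum D: (575/2250)²·(1 − 116/575)·27.2²/116 = 0.332503
V_st = 1.81997
V_srs = (1 − 271/2250)·1099.7/271 = 3.56918
Relative efficiency = V_srs / V_st = 3.56918/1.81997 = 1.9611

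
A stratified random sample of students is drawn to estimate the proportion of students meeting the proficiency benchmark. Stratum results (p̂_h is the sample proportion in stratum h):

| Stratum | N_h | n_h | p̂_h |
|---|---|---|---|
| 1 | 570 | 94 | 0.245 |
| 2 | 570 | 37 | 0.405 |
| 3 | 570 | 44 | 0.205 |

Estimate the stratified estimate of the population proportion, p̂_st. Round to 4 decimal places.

N = 1710; stratum weights W_h = N_h/N.
p̂_st = Σ W_h p̂_h = (570·0.245 + 570·0.405 + 570·0.205)/1710 = 0.28500

p̂_st ≈ 0.2850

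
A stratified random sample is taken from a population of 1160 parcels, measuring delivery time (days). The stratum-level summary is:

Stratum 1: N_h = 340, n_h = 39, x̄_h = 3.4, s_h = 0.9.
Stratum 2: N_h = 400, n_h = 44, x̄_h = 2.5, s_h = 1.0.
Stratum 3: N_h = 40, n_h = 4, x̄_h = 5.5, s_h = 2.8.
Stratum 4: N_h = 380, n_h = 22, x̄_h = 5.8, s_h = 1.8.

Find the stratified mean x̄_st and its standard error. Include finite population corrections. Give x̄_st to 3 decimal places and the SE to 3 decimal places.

x̄_st ≈ 3.948, SE ≈ 0.145

x̄_st = Σ W_h x̄_h = (340·3.4 + 400·2.5 + 40·5.5 + 380·5.8)/1160 = 3.94828
V̂(x̄_st) = Σ W_h² (1 − n_h/N_h) s_h²/n_h, with W_h = N_h/N and N = 1160:
  stratum 1: (340/1160)²·(1 − 39/340)·0.9²/39 = 0.00157961
  stratum 2: (400/1160)²·(1 − 44/400)·1.0²/44 = 0.00240515
  stratum 3: (40/1160)²·(1 − 4/40)·2.8²/4 = 0.0020975
  stratum 4: (380/1160)²·(1 − 22/380)·1.8²/22 = 0.0148893
V̂(x̄_st) = 0.0209715
SE(x̄_st) = √0.0209715 = 0.144815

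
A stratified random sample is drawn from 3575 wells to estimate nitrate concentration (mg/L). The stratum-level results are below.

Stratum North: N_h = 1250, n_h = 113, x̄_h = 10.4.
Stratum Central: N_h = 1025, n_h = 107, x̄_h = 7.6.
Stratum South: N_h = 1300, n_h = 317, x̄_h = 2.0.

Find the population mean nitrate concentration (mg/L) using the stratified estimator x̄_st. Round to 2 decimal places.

x̄_st ≈ 6.54

N = Σ N_h = 3575. Stratum weights W_h = N_h/N.
x̄_st = (1250·10.4 + 1025·7.6 + 1300·2.0) / 3575 = 6.5427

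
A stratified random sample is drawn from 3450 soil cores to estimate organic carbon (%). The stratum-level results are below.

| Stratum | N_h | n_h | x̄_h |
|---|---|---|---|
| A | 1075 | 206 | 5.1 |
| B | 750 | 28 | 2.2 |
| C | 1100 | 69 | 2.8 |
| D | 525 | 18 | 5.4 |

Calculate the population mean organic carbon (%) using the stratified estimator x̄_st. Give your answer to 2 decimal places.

x̄_st ≈ 3.78

N = Σ N_h = 3450. Stratum weights W_h = N_h/N.
x̄_st = (1075·5.1 + 750·2.2 + 1100·2.8 + 525·5.4) / 3450 = 3.7819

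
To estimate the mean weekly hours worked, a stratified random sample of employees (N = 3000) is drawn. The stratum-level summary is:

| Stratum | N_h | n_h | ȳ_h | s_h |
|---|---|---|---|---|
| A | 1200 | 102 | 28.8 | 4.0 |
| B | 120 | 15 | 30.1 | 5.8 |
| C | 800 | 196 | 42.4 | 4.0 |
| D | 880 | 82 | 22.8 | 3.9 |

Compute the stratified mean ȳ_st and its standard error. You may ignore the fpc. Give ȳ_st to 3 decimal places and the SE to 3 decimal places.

ȳ_st ≈ 30.719, SE ≈ 0.225

ȳ_st = Σ W_h ȳ_h = (1200·28.8 + 120·30.1 + 800·42.4 + 880·22.8)/3000 = 30.71867
V̂(ȳ_st) = Σ W_h² s_h²/n_h, with W_h = N_h/N and N = 3000:
  stratum A: (1200/3000)²·4.0²/102 = 0.025098
  stratum B: (120/3000)²·5.8²/15 = 0.00358827
  stratum C: (800/3000)²·4.0²/196 = 0.00580499
  stratum D: (880/3000)²·3.9²/82 = 0.0159602
V̂(ȳ_st) = 0.0504515
SE(ȳ_st) = √0.0504515 = 0.224614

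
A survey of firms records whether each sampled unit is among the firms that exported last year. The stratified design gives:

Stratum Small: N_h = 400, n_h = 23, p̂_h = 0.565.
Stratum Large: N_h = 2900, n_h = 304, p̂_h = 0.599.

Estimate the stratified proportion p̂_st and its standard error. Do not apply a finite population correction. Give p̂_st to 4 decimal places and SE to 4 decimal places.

p̂_st ≈ 0.5949, SE ≈ 0.0279

N = 3300; stratum weights W_h = N_h/N.
p̂_st = Σ W_h p̂_h = (400·0.565 + 2900·0.599)/3300 = 0.59488
V̂(p̂_st) = Σ W_h² p̂_h(1−p̂_h)/(n_h−1):
  stratum Small: (400/3300)²·0.565·0.435/22 = 0.000164137
  stratum Large: (2900/3300)²·0.599·0.401/303 = 0.000612205
V̂(p̂_st) = 0.000776342; SE = √V̂ = 0.0278629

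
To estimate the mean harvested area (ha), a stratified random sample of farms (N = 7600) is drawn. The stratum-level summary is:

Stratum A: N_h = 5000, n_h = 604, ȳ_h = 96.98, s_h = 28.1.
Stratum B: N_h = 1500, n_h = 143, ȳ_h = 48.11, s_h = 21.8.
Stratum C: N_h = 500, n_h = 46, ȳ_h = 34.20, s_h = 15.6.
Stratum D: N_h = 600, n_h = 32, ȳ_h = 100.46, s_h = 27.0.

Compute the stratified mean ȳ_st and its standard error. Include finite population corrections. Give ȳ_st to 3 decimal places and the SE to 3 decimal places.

ȳ_st = Σ W_h ȳ_h = (5000·96.98 + 1500·48.11 + 500·34.20 + 600·100.46)/7600 = 83.47908
V̂(ȳ_st) = Σ W_h² (1 − n_h/N_h) s_h²/n_h, with W_h = N_h/N and N = 7600:
  stratum A: (5000/7600)²·(1 − 604/5000)·28.1²/604 = 0.497481
  stratum B: (1500/7600)²·(1 − 143/1500)·21.8²/143 = 0.117117
  stratum C: (500/7600)²·(1 − 46/500)·15.6²/46 = 0.0207917
  stratum D: (600/7600)²·(1 − 32/600)·27.0²/32 = 0.134416
V̂(ȳ_st) = 0.769805
SE(ȳ_st) = √0.769805 = 0.877385

ȳ_st ≈ 83.479, SE ≈ 0.877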